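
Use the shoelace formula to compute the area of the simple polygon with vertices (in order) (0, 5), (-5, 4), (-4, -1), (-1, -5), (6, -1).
Area = 63

Shoelace formula: Area = (1/2) |Σ_i (x_i · y_{i+1} − x_{i+1} · y_i)| (indices mod n). Compute each cross term:
  (0)(4) − (-5)(5) = 25
  (-5)(-1) − (-4)(4) = 21
  (-4)(-5) − (-1)(-1) = 19
  (-1)(-1) − (6)(-5) = 31
  (6)(5) − (0)(-1) = 30
Sum = 126, so (signed) Area = 126/2 = 63, |Area| = 63.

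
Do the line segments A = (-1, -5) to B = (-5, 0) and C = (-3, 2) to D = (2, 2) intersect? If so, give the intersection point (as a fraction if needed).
No (intersection of containing lines falls outside at least one segment)

Parametrize and solve: t = 7/5, s = -18/25. At least one of these is outside [0, 1], so the segments do not intersect.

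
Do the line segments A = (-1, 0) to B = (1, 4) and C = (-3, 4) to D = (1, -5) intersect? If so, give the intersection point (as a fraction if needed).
No (intersection of containing lines falls outside at least one segment)

Parametrize and solve: t = -1/17, s = 8/17. At least one of these is outside [0, 1], so the segments do not intersect.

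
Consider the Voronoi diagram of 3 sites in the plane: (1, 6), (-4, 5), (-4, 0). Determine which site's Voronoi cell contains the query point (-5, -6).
Nearest site = (-4, 0)

The Voronoi cell of site s contains exactly those query points closer to s than to any other site. Compute squared distances from q = (-5, -6) to each site:
  (-4 − -5)² + (0 − -6)² = 37
  (-4 − -5)² + (5 − -6)² = 122
  (1 − -5)² + (6 − -6)² = 180
Minimum is attained by (-4, 0), so q lies in its Voronoi cell.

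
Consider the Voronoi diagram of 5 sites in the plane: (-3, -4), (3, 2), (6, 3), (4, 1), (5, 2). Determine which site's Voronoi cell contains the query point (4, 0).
Nearest site = (4, 1)

The Voronoi cell of site s contains exactly those query points closer to s than to any other site. Compute squared distances from q = (4, 0) to each site:
  (4 − 4)² + (1 − 0)² = 1
  (3 − 4)² + (2 − 0)² = 5
  (5 − 4)² + (2 − 0)² = 5
  (6 − 4)² + (3 − 0)² = 13
  (-3 − 4)² + (-4 − 0)² = 65
Minimum is attained by (4, 1), so q lies in its Voronoi cell.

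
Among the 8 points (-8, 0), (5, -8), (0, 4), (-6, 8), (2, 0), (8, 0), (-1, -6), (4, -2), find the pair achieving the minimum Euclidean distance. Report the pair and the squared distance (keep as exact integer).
Pair = ((2, 0), (4, -2)); squared distance = 8

Compute all C(8, 2) = 28 pairwise squared distances (x_i − x_j)² + (y_i − y_j)². The minimum is 8, attained by the pair ((2, 0), (4, -2)).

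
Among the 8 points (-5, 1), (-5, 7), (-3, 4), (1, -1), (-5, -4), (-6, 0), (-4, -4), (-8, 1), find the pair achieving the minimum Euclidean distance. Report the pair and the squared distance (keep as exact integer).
Pair = ((-5, -4), (-4, -4)); squared distance = 1

Compute all C(8, 2) = 28 pairwise squared distances (x_i − x_j)² + (y_i − y_j)². The minimum is 1, attained by the pair ((-5, -4), (-4, -4)).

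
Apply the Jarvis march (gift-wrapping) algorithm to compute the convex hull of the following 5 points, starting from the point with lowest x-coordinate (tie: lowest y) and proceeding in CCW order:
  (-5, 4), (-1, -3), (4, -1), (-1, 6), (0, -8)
Hull (CCW) = [(-5, 4), (0, -8), (4, -1), (-1, 6)]

Jarvis march: at each step, from the current hull vertex p, select the next vertex q as the point such that every other point lies strictly to the left of (or on) the directed line p → q. (Equivalently: for every other point r, the cross product (q − p) × (r − p) ≥ 0.)
Starting point (lowest x, tie lowest y): (-5, 4). Wrap until returning to start. Resulting hull: (-5, 4), (0, -8), (4, -1), (-1, 6).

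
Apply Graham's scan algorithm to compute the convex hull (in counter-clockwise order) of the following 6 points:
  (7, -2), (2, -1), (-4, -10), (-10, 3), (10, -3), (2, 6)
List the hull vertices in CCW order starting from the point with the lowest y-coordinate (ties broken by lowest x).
Hull (CCW) = [(-4, -10), (10, -3), (2, 6), (-10, 3)]

Graham scan procedure:
  1. Find the pivot p₀ = point with lowest y (tie → lowest x): (-4, -10).
  2. Sort the remaining points by polar angle around p₀.
  3. Walk through sorted points, maintaining a stack; pop the top while the last three entries make a non-left turn (cross product ≤ 0).
  4. Final stack is the convex hull in CCW order: (-4, -10), (10, -3), (2, 6), (-10, 3).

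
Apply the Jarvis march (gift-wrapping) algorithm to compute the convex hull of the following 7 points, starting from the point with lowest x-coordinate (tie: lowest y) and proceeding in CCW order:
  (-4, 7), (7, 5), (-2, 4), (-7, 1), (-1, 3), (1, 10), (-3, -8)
Hull (CCW) = [(-7, 1), (-3, -8), (7, 5), (1, 10), (-4, 7)]

Jarvis march: at each step, from the current hull vertex p, select the next vertex q as the point such that every other point lies strictly to the left of (or on) the directed line p → q. (Equivalently: for every other point r, the cross product (q − p) × (r − p) ≥ 0.)
Starting point (lowest x, tie lowest y): (-7, 1). Wrap until returning to start. Resulting hull: (-7, 1), (-3, -8), (7, 5), (1, 10), (-4, 7).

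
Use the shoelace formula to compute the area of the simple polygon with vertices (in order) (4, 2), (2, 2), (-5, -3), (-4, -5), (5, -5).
Area = 48

Shoelace formula: Area = (1/2) |Σ_i (x_i · y_{i+1} − x_{i+1} · y_i)| (indices mod n). Compute each cross term:
  (4)(2) − (2)(2) = 4
  (2)(-3) − (-5)(2) = 4
  (-5)(-5) − (-4)(-3) = 13
  (-4)(-5) − (5)(-5) = 45
  (5)(2) − (4)(-5) = 30
Sum = 96, so (signed) Area = 96/2 = 48, |Area| = 48.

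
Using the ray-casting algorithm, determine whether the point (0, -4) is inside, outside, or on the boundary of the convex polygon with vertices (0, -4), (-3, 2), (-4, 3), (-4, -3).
The point (0, -4) lies on the polygon boundary

Boundary check: the query satisfies the collinearity and bounding-box conditions for some polygon edge, so it lies exactly on the boundary.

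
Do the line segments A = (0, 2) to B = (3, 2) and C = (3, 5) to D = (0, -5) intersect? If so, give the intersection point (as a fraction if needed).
Yes; intersection at (21/10, 2) (t = 7/10 on AB, s = 3/10 on CD)

Parametrize AB as A + t(B − A) = (0 + 3 t, 2 + 0 t) and CD as C + s(D − C) = (3 + -3 s, 5 + -10 s). Solve the linear system for (t, s). Determinant = 30 ≠ 0, so a unique intersection of the containing lines exists. Solution: t = 7/10, s = 3/10 — both in [0, 1], so the segments cross. Intersection point: (21/10, 2).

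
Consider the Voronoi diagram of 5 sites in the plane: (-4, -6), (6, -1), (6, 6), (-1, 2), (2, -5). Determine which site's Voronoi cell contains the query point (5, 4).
Nearest site = (6, 6)

The Voronoi cell of site s contains exactly those query points closer to s than to any other site. Compute squared distances from q = (5, 4) to each site:
  (6 − 5)² + (6 − 4)² = 5
  (6 − 5)² + (-1 − 4)² = 26
  (-1 − 5)² + (2 − 4)² = 40
  (2 − 5)² + (-5 − 4)² = 90
  (-4 − 5)² + (-6 − 4)² = 181
Minimum is attained by (6, 6), so q lies in its Voronoi cell.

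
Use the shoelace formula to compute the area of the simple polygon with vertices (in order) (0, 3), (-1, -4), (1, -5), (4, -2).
Area = 21

Shoelace formula: Area = (1/2) |Σ_i (x_i · y_{i+1} − x_{i+1} · y_i)| (indices mod n). Compute each cross term:
  (0)(-4) − (-1)(3) = 3
  (-1)(-5) − (1)(-4) = 9
  (1)(-2) − (4)(-5) = 18
  (4)(3) − (0)(-2) = 12
Sum = 42, so (signed) Area = 42/2 = 21, |Area| = 21.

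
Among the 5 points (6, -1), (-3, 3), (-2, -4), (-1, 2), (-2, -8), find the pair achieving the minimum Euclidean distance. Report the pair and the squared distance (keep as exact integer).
Pair = ((-3, 3), (-1, 2)); squared distance = 5

Compute all C(5, 2) = 10 pairwise squared distances (x_i − x_j)² + (y_i − y_j)². The minimum is 5, attained by the pair ((-3, 3), (-1, 2)).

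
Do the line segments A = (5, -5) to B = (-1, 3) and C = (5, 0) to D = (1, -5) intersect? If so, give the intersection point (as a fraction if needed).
Yes; intersection at (95/31, -75/31) (t = 10/31 on AB, s = 15/31 on CD)

Parametrize AB as A + t(B − A) = (5 + -6 t, -5 + 8 t) and CD as C + s(D − C) = (5 + -4 s, 0 + -5 s). Solve the linear system for (t, s). Determinant = -62 ≠ 0, so a unique intersection of the containing lines exists. Solution: t = 10/31, s = 15/31 — both in [0, 1], so the segments cross. Intersection point: (95/31, -75/31).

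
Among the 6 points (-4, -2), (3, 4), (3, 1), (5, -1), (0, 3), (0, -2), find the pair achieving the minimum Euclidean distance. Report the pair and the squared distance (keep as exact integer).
Pair = ((3, 1), (5, -1)); squared distance = 8

Compute all C(6, 2) = 15 pairwise squared distances (x_i − x_j)² + (y_i − y_j)². The minimum is 8, attained by the pair ((3, 1), (5, -1)).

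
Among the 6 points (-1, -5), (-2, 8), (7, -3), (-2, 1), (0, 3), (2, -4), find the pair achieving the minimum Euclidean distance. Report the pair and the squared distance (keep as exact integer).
Pair = ((-2, 1), (0, 3)); squared distance = 8

Compute all C(6, 2) = 15 pairwise squared distances (x_i − x_j)² + (y_i − y_j)². The minimum is 8, attained by the pair ((-2, 1), (0, 3)).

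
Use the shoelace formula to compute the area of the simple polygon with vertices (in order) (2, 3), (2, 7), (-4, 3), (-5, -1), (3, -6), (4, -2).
Area = 64

Shoelace formula: Area = (1/2) |Σ_i (x_i · y_{i+1} − x_{i+1} · y_i)| (indices mod n). Compute each cross term:
  (2)(7) − (2)(3) = 8
  (2)(3) − (-4)(7) = 34
  (-4)(-1) − (-5)(3) = 19
  (-5)(-6) − (3)(-1) = 33
  (3)(-2) − (4)(-6) = 18
  (4)(3) − (2)(-2) = 16
Sum = 128, so (signed) Area = 128/2 = 64, |Area| = 64.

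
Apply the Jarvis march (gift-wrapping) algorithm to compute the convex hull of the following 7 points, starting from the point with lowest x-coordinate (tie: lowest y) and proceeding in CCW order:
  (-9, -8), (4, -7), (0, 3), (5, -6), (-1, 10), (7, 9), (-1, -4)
Hull (CCW) = [(-9, -8), (4, -7), (5, -6), (7, 9), (-1, 10)]

Jarvis march: at each step, from the current hull vertex p, select the next vertex q as the point such that every other point lies strictly to the left of (or on) the directed line p → q. (Equivalently: for every other point r, the cross product (q − p) × (r − p) ≥ 0.)
Starting point (lowest x, tie lowest y): (-9, -8). Wrap until returning to start. Resulting hull: (-9, -8), (4, -7), (5, -6), (7, 9), (-1, 10).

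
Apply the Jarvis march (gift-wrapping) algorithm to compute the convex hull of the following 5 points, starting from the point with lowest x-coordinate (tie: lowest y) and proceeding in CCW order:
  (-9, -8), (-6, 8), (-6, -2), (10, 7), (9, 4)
Hull (CCW) = [(-9, -8), (9, 4), (10, 7), (-6, 8)]

Jarvis march: at each step, from the current hull vertex p, select the next vertex q as the point such that every other point lies strictly to the left of (or on) the directed line p → q. (Equivalently: for every other point r, the cross product (q − p) × (r − p) ≥ 0.)
Starting point (lowest x, tie lowest y): (-9, -8). Wrap until returning to start. Resulting hull: (-9, -8), (9, 4), (10, 7), (-6, 8).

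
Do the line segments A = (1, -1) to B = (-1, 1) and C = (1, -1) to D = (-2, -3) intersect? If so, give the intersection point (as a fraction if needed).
Yes; intersection at (1, -1) (t = 0 on AB, s = 0 on CD)

Parametrize AB as A + t(B − A) = (1 + -2 t, -1 + 2 t) and CD as C + s(D − C) = (1 + -3 s, -1 + -2 s). Solve the linear system for (t, s). Determinant = -10 ≠ 0, so a unique intersection of the containing lines exists. Solution: t = 0, s = 0 — both in [0, 1], so the segments cross. Intersection point: (1, -1).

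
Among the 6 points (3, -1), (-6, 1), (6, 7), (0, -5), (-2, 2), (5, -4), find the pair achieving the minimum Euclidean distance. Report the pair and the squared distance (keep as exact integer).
Pair = ((3, -1), (5, -4)); squared distance = 13

Compute all C(6, 2) = 15 pairwise squared distances (x_i − x_j)² + (y_i − y_j)². The minimum is 13, attained by the pair ((3, -1), (5, -4)).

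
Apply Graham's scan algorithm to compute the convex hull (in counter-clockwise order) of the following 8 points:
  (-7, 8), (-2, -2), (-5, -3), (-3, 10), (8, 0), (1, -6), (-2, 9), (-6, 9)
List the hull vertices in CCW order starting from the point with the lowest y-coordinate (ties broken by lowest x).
Hull (CCW) = [(1, -6), (8, 0), (-3, 10), (-6, 9), (-7, 8), (-5, -3)]

Graham scan procedure:
  1. Find the pivot p₀ = point with lowest y (tie → lowest x): (1, -6).
  2. Sort the remaining points by polar angle around p₀.
  3. Walk through sorted points, maintaining a stack; pop the top while the last three entries make a non-left turn (cross product ≤ 0).
  4. Final stack is the convex hull in CCW order: (1, -6), (8, 0), (-3, 10), (-6, 9), (-7, 8), (-5, -3).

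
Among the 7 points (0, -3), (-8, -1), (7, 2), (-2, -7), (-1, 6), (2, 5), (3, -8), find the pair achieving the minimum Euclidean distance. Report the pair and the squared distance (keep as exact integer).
Pair = ((-1, 6), (2, 5)); squared distance = 10

Compute all C(7, 2) = 21 pairwise squared distances (x_i − x_j)² + (y_i − y_j)². The minimum is 10, attained by the pair ((-1, 6), (2, 5)).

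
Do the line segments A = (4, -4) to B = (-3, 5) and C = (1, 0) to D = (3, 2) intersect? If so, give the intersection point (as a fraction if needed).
No (intersection of containing lines falls outside at least one segment)

Parametrize and solve: t = 7/16, s = -1/32. At least one of these is outside [0, 1], so the segments do not intersect.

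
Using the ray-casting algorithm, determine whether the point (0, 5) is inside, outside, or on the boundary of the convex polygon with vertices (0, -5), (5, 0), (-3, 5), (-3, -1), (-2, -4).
The point (0, 5) lies strictly outside the polygon

Cast a horizontal ray to the right from the query point and count how many polygon edges it crosses (each edge strictly once or zero times, handled with the usual half-open convention). 
Parity of crossings → even ⇒ outside.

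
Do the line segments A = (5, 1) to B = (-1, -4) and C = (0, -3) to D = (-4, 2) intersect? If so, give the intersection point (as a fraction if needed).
No (intersection of containing lines falls outside at least one segment)

Parametrize and solve: t = 41/50, s = -1/50. At least one of these is outside [0, 1], so the segments do not intersect.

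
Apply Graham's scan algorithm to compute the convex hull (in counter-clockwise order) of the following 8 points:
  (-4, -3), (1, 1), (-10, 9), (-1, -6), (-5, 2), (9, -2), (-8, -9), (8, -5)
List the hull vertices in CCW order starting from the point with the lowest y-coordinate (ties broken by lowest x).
Hull (CCW) = [(-8, -9), (8, -5), (9, -2), (-10, 9)]

Graham scan procedure:
  1. Find the pivot p₀ = point with lowest y (tie → lowest x): (-8, -9).
  2. Sort the remaining points by polar angle around p₀.
  3. Walk through sorted points, maintaining a stack; pop the top while the last three entries make a non-left turn (cross product ≤ 0).
  4. Final stack is the convex hull in CCW order: (-8, -9), (8, -5), (9, -2), (-10, 9).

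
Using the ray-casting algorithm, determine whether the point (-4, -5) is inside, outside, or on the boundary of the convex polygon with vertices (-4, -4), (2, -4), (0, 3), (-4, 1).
The point (-4, -5) lies strictly outside the polygon

Cast a horizontal ray to the right from the query point and count how many polygon edges it crosses (each edge strictly once or zero times, handled with the usual half-open convention). 
Parity of crossings → even ⇒ outside.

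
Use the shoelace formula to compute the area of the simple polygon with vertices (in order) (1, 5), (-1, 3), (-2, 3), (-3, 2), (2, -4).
Area = 19

Shoelace formula: Area = (1/2) |Σ_i (x_i · y_{i+1} − x_{i+1} · y_i)| (indices mod n). Compute each cross term:
  (1)(3) − (-1)(5) = 8
  (-1)(3) − (-2)(3) = 3
  (-2)(2) − (-3)(3) = 5
  (-3)(-4) − (2)(2) = 8
  (2)(5) − (1)(-4) = 14
Sum = 38, so (signed) Area = 38/2 = 19, |Area| = 19.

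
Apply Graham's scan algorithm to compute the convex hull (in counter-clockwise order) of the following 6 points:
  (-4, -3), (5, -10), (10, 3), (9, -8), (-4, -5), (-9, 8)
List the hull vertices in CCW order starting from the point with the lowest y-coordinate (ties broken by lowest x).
Hull (CCW) = [(5, -10), (9, -8), (10, 3), (-9, 8), (-4, -5)]

Graham scan procedure:
  1. Find the pivot p₀ = point with lowest y (tie → lowest x): (5, -10).
  2. Sort the remaining points by polar angle around p₀.
  3. Walk through sorted points, maintaining a stack; pop the top while the last three entries make a non-left turn (cross product ≤ 0).
  4. Final stack is the convex hull in CCW order: (5, -10), (9, -8), (10, 3), (-9, 8), (-4, -5).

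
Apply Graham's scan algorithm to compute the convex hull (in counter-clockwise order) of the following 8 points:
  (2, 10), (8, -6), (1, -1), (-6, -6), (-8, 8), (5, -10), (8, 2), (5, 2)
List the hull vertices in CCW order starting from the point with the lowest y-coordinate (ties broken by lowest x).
Hull (CCW) = [(5, -10), (8, -6), (8, 2), (2, 10), (-8, 8), (-6, -6)]

Graham scan procedure:
  1. Find the pivot p₀ = point with lowest y (tie → lowest x): (5, -10).
  2. Sort the remaining points by polar angle around p₀.
  3. Walk through sorted points, maintaining a stack; pop the top while the last three entries make a non-left turn (cross product ≤ 0).
  4. Final stack is the convex hull in CCW order: (5, -10), (8, -6), (8, 2), (2, 10), (-8, 8), (-6, -6).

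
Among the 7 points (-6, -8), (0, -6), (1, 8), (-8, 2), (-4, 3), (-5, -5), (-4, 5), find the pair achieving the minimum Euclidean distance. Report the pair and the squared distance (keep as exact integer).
Pair = ((-4, 3), (-4, 5)); squared distance = 4

Compute all C(7, 2) = 21 pairwise squared distances (x_i − x_j)² + (y_i − y_j)². The minimum is 4, attained by the pair ((-4, 3), (-4, 5)).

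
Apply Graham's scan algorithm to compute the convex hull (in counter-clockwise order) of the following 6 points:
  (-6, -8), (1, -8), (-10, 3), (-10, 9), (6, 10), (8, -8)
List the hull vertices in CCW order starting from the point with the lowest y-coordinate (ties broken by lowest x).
Hull (CCW) = [(-6, -8), (8, -8), (6, 10), (-10, 9), (-10, 3)]

Graham scan procedure:
  1. Find the pivot p₀ = point with lowest y (tie → lowest x): (-6, -8).
  2. Sort the remaining points by polar angle around p₀.
  3. Walk through sorted points, maintaining a stack; pop the top while the last three entries make a non-left turn (cross product ≤ 0).
  4. Final stack is the convex hull in CCW order: (-6, -8), (8, -8), (6, 10), (-10, 9), (-10, 3).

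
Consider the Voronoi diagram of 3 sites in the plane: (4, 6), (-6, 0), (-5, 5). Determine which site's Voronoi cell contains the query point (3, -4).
Nearest site = (-6, 0)

The Voronoi cell of site s contains exactly those query points closer to s than to any other site. Compute squared distances from q = (3, -4) to each site:
  (-6 − 3)² + (0 − -4)² = 97
  (4 − 3)² + (6 − -4)² = 101
  (-5 − 3)² + (5 − -4)² = 145
Minimum is attained by (-6, 0), so q lies in its Voronoi cell.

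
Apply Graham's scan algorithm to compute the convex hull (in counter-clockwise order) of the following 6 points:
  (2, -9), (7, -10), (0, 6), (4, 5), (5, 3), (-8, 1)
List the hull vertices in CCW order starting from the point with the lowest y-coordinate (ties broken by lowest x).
Hull (CCW) = [(7, -10), (5, 3), (4, 5), (0, 6), (-8, 1), (2, -9)]

Graham scan procedure:
  1. Find the pivot p₀ = point with lowest y (tie → lowest x): (7, -10).
  2. Sort the remaining points by polar angle around p₀.
  3. Walk through sorted points, maintaining a stack; pop the top while the last three entries make a non-left turn (cross product ≤ 0).
  4. Final stack is the convex hull in CCW order: (7, -10), (5, 3), (4, 5), (0, 6), (-8, 1), (2, -9).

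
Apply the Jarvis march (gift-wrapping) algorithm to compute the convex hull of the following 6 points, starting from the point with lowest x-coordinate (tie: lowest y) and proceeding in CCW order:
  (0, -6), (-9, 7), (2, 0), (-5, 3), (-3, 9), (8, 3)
Hull (CCW) = [(-9, 7), (0, -6), (8, 3), (-3, 9)]

Jarvis march: at each step, from the current hull vertex p, select the next vertex q as the point such that every other point lies strictly to the left of (or on) the directed line p → q. (Equivalently: for every other point r, the cross product (q − p) × (r − p) ≥ 0.)
Starting point (lowest x, tie lowest y): (-9, 7). Wrap until returning to start. Resulting hull: (-9, 7), (0, -6), (8, 3), (-3, 9).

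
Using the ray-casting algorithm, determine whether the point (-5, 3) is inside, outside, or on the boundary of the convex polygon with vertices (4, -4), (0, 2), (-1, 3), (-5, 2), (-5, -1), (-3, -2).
The point (-5, 3) lies strictly outside the polygon

Cast a horizontal ray to the right from the query point and count how many polygon edges it crosses (each edge strictly once or zero times, handled with the usual half-open convention). 
Parity of crossings → even ⇒ outside.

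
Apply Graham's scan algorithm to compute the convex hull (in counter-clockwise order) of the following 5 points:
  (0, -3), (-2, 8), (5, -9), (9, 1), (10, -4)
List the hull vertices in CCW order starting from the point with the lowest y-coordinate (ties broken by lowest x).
Hull (CCW) = [(5, -9), (10, -4), (9, 1), (-2, 8), (0, -3)]

Graham scan procedure:
  1. Find the pivot p₀ = point with lowest y (tie → lowest x): (5, -9).
  2. Sort the remaining points by polar angle around p₀.
  3. Walk through sorted points, maintaining a stack; pop the top while the last three entries make a non-left turn (cross product ≤ 0).
  4. Final stack is the convex hull in CCW order: (5, -9), (10, -4), (9, 1), (-2, 8), (0, -3).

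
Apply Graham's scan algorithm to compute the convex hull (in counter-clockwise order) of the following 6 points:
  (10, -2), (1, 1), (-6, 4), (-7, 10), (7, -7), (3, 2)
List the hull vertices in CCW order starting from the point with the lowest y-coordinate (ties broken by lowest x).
Hull (CCW) = [(7, -7), (10, -2), (-7, 10), (-6, 4)]

Graham scan procedure:
  1. Find the pivot p₀ = point with lowest y (tie → lowest x): (7, -7).
  2. Sort the remaining points by polar angle around p₀.
  3. Walk through sorted points, maintaining a stack; pop the top while the last three entries make a non-left turn (cross product ≤ 0).
  4. Final stack is the convex hull in CCW order: (7, -7), (10, -2), (-7, 10), (-6, 4).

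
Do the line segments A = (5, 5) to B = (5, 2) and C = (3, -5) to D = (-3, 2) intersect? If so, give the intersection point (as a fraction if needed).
No (intersection of containing lines falls outside at least one segment)

Parametrize and solve: t = 37/9, s = -1/3. At least one of these is outside [0, 1], so the segments do not intersect.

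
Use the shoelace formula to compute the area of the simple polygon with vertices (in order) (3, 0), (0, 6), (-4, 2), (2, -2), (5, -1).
Area = 57/2

Shoelace formula: Area = (1/2) |Σ_i (x_i · y_{i+1} − x_{i+1} · y_i)| (indices mod n). Compute each cross term:
  (3)(6) − (0)(0) = 18
  (0)(2) − (-4)(6) = 24
  (-4)(-2) − (2)(2) = 4
  (2)(-1) − (5)(-2) = 8
  (5)(0) − (3)(-1) = 3
Sum = 57, so (signed) Area = 57/2 = 57/2, |Area| = 57/2.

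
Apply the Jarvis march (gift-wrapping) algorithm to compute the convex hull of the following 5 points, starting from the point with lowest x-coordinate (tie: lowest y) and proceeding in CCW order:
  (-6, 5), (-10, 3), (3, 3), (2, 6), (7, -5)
Hull (CCW) = [(-10, 3), (7, -5), (2, 6), (-6, 5)]

Jarvis march: at each step, from the current hull vertex p, select the next vertex q as the point such that every other point lies strictly to the left of (or on) the directed line p → q. (Equivalently: for every other point r, the cross product (q − p) × (r − p) ≥ 0.)
Starting point (lowest x, tie lowest y): (-10, 3). Wrap until returning to start. Resulting hull: (-10, 3), (7, -5), (2, 6), (-6, 5).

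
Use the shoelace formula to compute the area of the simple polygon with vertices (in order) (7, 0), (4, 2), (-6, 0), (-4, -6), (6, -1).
Area = 109/2

Shoelace formula: Area = (1/2) |Σ_i (x_i · y_{i+1} − x_{i+1} · y_i)| (indices mod n). Compute each cross term:
  (7)(2) − (4)(0) = 14
  (4)(0) − (-6)(2) = 12
  (-6)(-6) − (-4)(0) = 36
  (-4)(-1) − (6)(-6) = 40
  (6)(0) − (7)(-1) = 7
Sum = 109, so (signed) Area = 109/2 = 109/2, |Area| = 109/2.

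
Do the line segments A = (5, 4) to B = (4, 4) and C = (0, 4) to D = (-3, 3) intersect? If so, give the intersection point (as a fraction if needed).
No (intersection of containing lines falls outside at least one segment)

Parametrize and solve: t = 5, s = 0. At least one of these is outside [0, 1], so the segments do not intersect.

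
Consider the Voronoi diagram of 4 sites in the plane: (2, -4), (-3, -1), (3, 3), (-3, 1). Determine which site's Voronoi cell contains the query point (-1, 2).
Nearest site = (-3, 1)

The Voronoi cell of site s contains exactly those query points closer to s than to any other site. Compute squared distances from q = (-1, 2) to each site:
  (-3 − -1)² + (1 − 2)² = 5
  (-3 − -1)² + (-1 − 2)² = 13
  (3 − -1)² + (3 − 2)² = 17
  (2 − -1)² + (-4 − 2)² = 45
Minimum is attained by (-3, 1), so q lies in its Voronoi cell.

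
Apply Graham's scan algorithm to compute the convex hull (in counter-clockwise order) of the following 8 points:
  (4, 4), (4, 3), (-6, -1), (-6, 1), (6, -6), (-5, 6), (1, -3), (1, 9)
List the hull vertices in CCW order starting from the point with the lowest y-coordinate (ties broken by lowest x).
Hull (CCW) = [(6, -6), (4, 4), (1, 9), (-5, 6), (-6, 1), (-6, -1)]

Graham scan procedure:
  1. Find the pivot p₀ = point with lowest y (tie → lowest x): (6, -6).
  2. Sort the remaining points by polar angle around p₀.
  3. Walk through sorted points, maintaining a stack; pop the top while the last three entries make a non-left turn (cross product ≤ 0).
  4. Final stack is the convex hull in CCW order: (6, -6), (4, 4), (1, 9), (-5, 6), (-6, 1), (-6, -1).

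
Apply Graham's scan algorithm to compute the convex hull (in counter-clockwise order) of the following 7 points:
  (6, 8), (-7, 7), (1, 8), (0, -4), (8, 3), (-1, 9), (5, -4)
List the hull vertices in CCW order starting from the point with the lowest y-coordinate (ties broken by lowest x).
Hull (CCW) = [(0, -4), (5, -4), (8, 3), (6, 8), (-1, 9), (-7, 7)]

Graham scan procedure:
  1. Find the pivot p₀ = point with lowest y (tie → lowest x): (0, -4).
  2. Sort the remaining points by polar angle around p₀.
  3. Walk through sorted points, maintaining a stack; pop the top while the last three entries make a non-left turn (cross product ≤ 0).
  4. Final stack is the convex hull in CCW order: (0, -4), (5, -4), (8, 3), (6, 8), (-1, 9), (-7, 7).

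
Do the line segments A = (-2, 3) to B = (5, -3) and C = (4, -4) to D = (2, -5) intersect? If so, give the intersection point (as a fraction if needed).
No (intersection of containing lines falls outside at least one segment)

Parametrize and solve: t = 20/19, s = -13/19. At least one of these is outside [0, 1], so the segments do not intersect.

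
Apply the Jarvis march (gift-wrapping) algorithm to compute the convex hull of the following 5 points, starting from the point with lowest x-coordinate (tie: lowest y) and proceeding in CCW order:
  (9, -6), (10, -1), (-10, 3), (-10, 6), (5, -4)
Hull (CCW) = [(-10, 3), (9, -6), (10, -1), (-10, 6)]

Jarvis march: at each step, from the current hull vertex p, select the next vertex q as the point such that every other point lies strictly to the left of (or on) the directed line p → q. (Equivalently: for every other point r, the cross product (q − p) × (r − p) ≥ 0.)
Starting point (lowest x, tie lowest y): (-10, 3). Wrap until returning to start. Resulting hull: (-10, 3), (9, -6), (10, -1), (-10, 6).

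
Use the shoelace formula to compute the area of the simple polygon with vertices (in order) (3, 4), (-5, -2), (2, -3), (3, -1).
Area = 55/2

Shoelace formula: Area = (1/2) |Σ_i (x_i · y_{i+1} − x_{i+1} · y_i)| (indices mod n). Compute each cross term:
  (3)(-2) − (-5)(4) = 14
  (-5)(-3) − (2)(-2) = 19
  (2)(-1) − (3)(-3) = 7
  (3)(4) − (3)(-1) = 15
Sum = 55, so (signed) Area = 55/2 = 55/2, |Area| = 55/2.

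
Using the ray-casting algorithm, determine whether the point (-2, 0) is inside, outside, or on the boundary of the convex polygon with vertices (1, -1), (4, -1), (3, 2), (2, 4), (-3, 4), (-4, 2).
The point (-2, 0) lies strictly outside the polygon

Cast a horizontal ray to the right from the query point and count how many polygon edges it crosses (each edge strictly once or zero times, handled with the usual half-open convention). 
Parity of crossings → even ⇒ outside.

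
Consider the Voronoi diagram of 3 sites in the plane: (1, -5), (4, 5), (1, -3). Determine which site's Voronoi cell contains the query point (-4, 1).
Nearest site = (1, -3)

The Voronoi cell of site s contains exactly those query points closer to s than to any other site. Compute squared distances from q = (-4, 1) to each site:
  (1 − -4)² + (-3 − 1)² = 41
  (1 − -4)² + (-5 − 1)² = 61
  (4 − -4)² + (5 − 1)² = 80
Minimum is attained by (1, -3), so q lies in its Voronoi cell.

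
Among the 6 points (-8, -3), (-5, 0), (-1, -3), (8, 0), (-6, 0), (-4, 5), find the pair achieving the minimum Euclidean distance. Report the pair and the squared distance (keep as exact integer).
Pair = ((-5, 0), (-6, 0)); squared distance = 1

Compute all C(6, 2) = 15 pairwise squared distances (x_i − x_j)² + (y_i − y_j)². The minimum is 1, attained by the pair ((-5, 0), (-6, 0)).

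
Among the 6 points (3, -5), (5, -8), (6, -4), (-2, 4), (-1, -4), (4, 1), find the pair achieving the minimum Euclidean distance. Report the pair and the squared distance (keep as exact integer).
Pair = ((3, -5), (6, -4)); squared distance = 10

Compute all C(6, 2) = 15 pairwise squared distances (x_i − x_j)² + (y_i − y_j)². The minimum is 10, attained by the pair ((3, -5), (6, -4)).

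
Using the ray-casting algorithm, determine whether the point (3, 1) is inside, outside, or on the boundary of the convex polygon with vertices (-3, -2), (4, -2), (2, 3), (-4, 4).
The point (3, 1) lies strictly outside the polygon

Cast a horizontal ray to the right from the query point and count how many polygon edges it crosses (each edge strictly once or zero times, handled with the usual half-open convention). 
Parity of crossings → even ⇒ outside.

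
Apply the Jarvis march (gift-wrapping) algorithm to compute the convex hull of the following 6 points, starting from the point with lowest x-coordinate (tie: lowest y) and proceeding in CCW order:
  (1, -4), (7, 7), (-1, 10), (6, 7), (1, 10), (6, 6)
Hull (CCW) = [(-1, 10), (1, -4), (7, 7), (1, 10)]

Jarvis march: at each step, from the current hull vertex p, select the next vertex q as the point such that every other point lies strictly to the left of (or on) the directed line p → q. (Equivalently: for every other point r, the cross product (q − p) × (r − p) ≥ 0.)
Starting point (lowest x, tie lowest y): (-1, 10). Wrap until returning to start. Resulting hull: (-1, 10), (1, -4), (7, 7), (1, 10).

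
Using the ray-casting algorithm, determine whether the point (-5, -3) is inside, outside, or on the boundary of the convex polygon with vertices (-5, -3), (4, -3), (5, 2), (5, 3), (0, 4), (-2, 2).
The point (-5, -3) lies on the polygon boundary

Boundary check: the query satisfies the collinearity and bounding-box conditions for some polygon edge, so it lies exactly on the boundary.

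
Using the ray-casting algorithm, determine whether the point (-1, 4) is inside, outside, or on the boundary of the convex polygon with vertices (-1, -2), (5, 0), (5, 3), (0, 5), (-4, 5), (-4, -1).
The point (-1, 4) lies strictly inside the polygon

Cast a horizontal ray to the right from the query point and count how many polygon edges it crosses (each edge strictly once or zero times, handled with the usual half-open convention). 
Parity of crossings → odd ⇒ inside.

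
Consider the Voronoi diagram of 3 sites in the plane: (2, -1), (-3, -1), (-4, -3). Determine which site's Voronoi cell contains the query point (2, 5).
Nearest site = (2, -1)

The Voronoi cell of site s contains exactly those query points closer to s than to any other site. Compute squared distances from q = (2, 5) to each site:
  (2 − 2)² + (-1 − 5)² = 36
  (-3 − 2)² + (-1 − 5)² = 61
  (-4 − 2)² + (-3 − 5)² = 100
Minimum is attained by (2, -1), so q lies in its Voronoi cell.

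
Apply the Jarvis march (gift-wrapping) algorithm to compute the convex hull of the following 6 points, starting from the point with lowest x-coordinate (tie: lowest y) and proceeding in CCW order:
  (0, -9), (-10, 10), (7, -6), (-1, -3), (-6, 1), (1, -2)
Hull (CCW) = [(-10, 10), (-6, 1), (0, -9), (7, -6)]

Jarvis march: at each step, from the current hull vertex p, select the next vertex q as the point such that every other point lies strictly to the left of (or on) the directed line p → q. (Equivalently: for every other point r, the cross product (q − p) × (r − p) ≥ 0.)
Starting point (lowest x, tie lowest y): (-10, 10). Wrap until returning to start. Resulting hull: (-10, 10), (-6, 1), (0, -9), (7, -6).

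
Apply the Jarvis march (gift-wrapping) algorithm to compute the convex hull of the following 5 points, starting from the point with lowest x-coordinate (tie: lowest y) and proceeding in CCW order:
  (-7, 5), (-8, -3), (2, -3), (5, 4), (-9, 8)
Hull (CCW) = [(-9, 8), (-8, -3), (2, -3), (5, 4)]

Jarvis march: at each step, from the current hull vertex p, select the next vertex q as the point such that every other point lies strictly to the left of (or on) the directed line p → q. (Equivalently: for every other point r, the cross product (q − p) × (r − p) ≥ 0.)
Starting point (lowest x, tie lowest y): (-9, 8). Wrap until returning to start. Resulting hull: (-9, 8), (-8, -3), (2, -3), (5, 4).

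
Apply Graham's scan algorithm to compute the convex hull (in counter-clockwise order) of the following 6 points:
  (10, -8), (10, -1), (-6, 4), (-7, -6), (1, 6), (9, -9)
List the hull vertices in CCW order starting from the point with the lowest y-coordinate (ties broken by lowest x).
Hull (CCW) = [(9, -9), (10, -8), (10, -1), (1, 6), (-6, 4), (-7, -6)]

Graham scan procedure:
  1. Find the pivot p₀ = point with lowest y (tie → lowest x): (9, -9).
  2. Sort the remaining points by polar angle around p₀.
  3. Walk through sorted points, maintaining a stack; pop the top while the last three entries make a non-left turn (cross product ≤ 0).
  4. Final stack is the convex hull in CCW order: (9, -9), (10, -8), (10, -1), (1, 6), (-6, 4), (-7, -6).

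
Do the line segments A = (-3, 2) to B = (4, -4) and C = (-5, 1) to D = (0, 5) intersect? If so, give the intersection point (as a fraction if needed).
No (intersection of containing lines falls outside at least one segment)

Parametrize and solve: t = -3/58, s = 19/58. At least one of these is outside [0, 1], so the segments do not intersect.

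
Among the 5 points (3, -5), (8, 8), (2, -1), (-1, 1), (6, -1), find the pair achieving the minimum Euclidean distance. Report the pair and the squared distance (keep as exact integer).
Pair = ((2, -1), (-1, 1)); squared distance = 13

Compute all C(5, 2) = 10 pairwise squared distances (x_i − x_j)² + (y_i − y_j)². The minimum is 13, attained by the pair ((2, -1), (-1, 1)).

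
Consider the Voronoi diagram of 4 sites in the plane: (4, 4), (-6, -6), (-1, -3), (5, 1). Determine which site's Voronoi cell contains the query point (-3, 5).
Nearest site = (4, 4)

The Voronoi cell of site s contains exactly those query points closer to s than to any other site. Compute squared distances from q = (-3, 5) to each site:
  (4 − -3)² + (4 − 5)² = 50
  (-1 − -3)² + (-3 − 5)² = 68
  (5 − -3)² + (1 − 5)² = 80
  (-6 − -3)² + (-6 − 5)² = 130
Minimum is attained by (4, 4), so q lies in its Voronoi cell.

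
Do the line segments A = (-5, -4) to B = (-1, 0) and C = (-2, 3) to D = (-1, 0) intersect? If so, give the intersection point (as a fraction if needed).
Yes; intersection at (-1, 0) (t = 1 on AB, s = 1 on CD)

Parametrize AB as A + t(B − A) = (-5 + 4 t, -4 + 4 t) and CD as C + s(D − C) = (-2 + 1 s, 3 + -3 s). Solve the linear system for (t, s). Determinant = 16 ≠ 0, so a unique intersection of the containing lines exists. Solution: t = 1, s = 1 — both in [0, 1], so the segments cross. Intersection point: (-1, 0).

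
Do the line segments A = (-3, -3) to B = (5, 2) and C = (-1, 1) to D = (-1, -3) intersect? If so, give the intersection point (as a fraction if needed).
Yes; intersection at (-1, -7/4) (t = 1/4 on AB, s = 11/16 on CD)

Parametrize AB as A + t(B − A) = (-3 + 8 t, -3 + 5 t) and CD as C + s(D − C) = (-1 + 0 s, 1 + -4 s). Solve the linear system for (t, s). Determinant = 32 ≠ 0, so a unique intersection of the containing lines exists. Solution: t = 1/4, s = 11/16 — both in [0, 1], so the segments cross. Intersection point: (-1, -7/4).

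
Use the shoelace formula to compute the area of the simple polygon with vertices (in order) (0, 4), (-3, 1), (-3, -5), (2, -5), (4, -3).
Area = 85/2

Shoelace formula: Area = (1/2) |Σ_i (x_i · y_{i+1} − x_{i+1} · y_i)| (indices mod n). Compute each cross term:
  (0)(1) − (-3)(4) = 12
  (-3)(-5) − (-3)(1) = 18
  (-3)(-5) − (2)(-5) = 25
  (2)(-3) − (4)(-5) = 14
  (4)(4) − (0)(-3) = 16
Sum = 85, so (signed) Area = 85/2 = 85/2, |Area| = 85/2.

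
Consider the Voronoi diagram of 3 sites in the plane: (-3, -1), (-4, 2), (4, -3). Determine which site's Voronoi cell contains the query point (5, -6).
Nearest site = (4, -3)

The Voronoi cell of site s contains exactly those query points closer to s than to any other site. Compute squared distances from q = (5, -6) to each site:
  (4 − 5)² + (-3 − -6)² = 10
  (-3 − 5)² + (-1 − -6)² = 89
  (-4 − 5)² + (2 − -6)² = 145
Minimum is attained by (4, -3), so q lies in its Voronoi cell.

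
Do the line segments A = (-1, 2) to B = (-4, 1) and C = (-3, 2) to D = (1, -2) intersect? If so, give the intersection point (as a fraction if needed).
Yes; intersection at (-5/2, 3/2) (t = 1/2 on AB, s = 1/8 on CD)

Parametrize AB as A + t(B − A) = (-1 + -3 t, 2 + -1 t) and CD as C + s(D − C) = (-3 + 4 s, 2 + -4 s). Solve the linear system for (t, s). Determinant = -16 ≠ 0, so a unique intersection of the containing lines exists. Solution: t = 1/2, s = 1/8 — both in [0, 1], so the segments cross. Intersection point: (-5/2, 3/2).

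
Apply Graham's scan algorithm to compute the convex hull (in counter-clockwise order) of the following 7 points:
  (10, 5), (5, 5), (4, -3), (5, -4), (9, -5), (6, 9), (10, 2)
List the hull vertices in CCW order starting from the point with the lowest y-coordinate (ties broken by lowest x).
Hull (CCW) = [(9, -5), (10, 2), (10, 5), (6, 9), (5, 5), (4, -3), (5, -4)]

Graham scan procedure:
  1. Find the pivot p₀ = point with lowest y (tie → lowest x): (9, -5).
  2. Sort the remaining points by polar angle around p₀.
  3. Walk through sorted points, maintaining a stack; pop the top while the last three entries make a non-left turn (cross product ≤ 0).
  4. Final stack is the convex hull in CCW order: (9, -5), (10, 2), (10, 5), (6, 9), (5, 5), (4, -3), (5, -4).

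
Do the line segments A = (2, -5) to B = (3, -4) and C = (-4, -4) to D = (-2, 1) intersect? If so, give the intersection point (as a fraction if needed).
No (intersection of containing lines falls outside at least one segment)

Parametrize and solve: t = -32/3, s = -7/3. At least one of these is outside [0, 1], so the segments do not intersect.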